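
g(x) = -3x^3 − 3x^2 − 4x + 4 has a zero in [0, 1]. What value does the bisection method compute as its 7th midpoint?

m = 0.5, g(m) = 0.875 (+); new bracket [0.5, 1]
m = 0.75, g(m) = -1.953125 (−); new bracket [0.5, 0.75]
m = 0.625, g(m) = -0.404297 (−); new bracket [0.5, 0.625]
m = 0.5625, g(m) = 0.2668 (+); new bracket [0.5625, 0.625]
m = 0.59375, g(m) = -0.0606 (−); new bracket [0.5625, 0.59375]
m = 0.578125, g(m) = 0.1051 (+); new bracket [0.578125, 0.59375]
m = 0.5859375, g(m) = 0.0228 (+); new bracket [0.5859375, 0.59375]

0.5859375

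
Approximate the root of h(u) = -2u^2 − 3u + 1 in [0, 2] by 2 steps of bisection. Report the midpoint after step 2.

0.5

h(1) = -4 < 0, so the root lies in [0, 1]
h(0.5) = -1 < 0, so the root lies in [0, 0.5]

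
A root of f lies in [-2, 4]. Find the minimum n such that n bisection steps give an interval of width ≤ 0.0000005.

24

Width after n steps is 6/2^n. Need 2^n ≥ 6/0.0000005 = 12000000.
2^23 = 8388608 < 12000000 ≤ 2^24 = 16777216, so n = 24.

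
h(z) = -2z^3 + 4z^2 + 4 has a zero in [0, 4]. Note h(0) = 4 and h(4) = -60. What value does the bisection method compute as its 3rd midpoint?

m = 2, h(m) = 4 (+); new bracket [2, 4]
m = 3, h(m) = -14 (−); new bracket [2, 3]
m = 2.5, h(m) = -2.25 (−); new bracket [2, 2.5]

2.5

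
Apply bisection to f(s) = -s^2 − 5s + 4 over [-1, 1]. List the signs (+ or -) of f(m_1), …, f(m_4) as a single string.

midpoint 0: f = 4 > 0 → [0, 1]
midpoint 0.5: f = 1.25 > 0 → [0.5, 1]
midpoint 0.75: f = -0.3125 < 0 → [0.5, 0.75]
midpoint 0.625: f = 0.4844 > 0 → [0.625, 0.75]

++-+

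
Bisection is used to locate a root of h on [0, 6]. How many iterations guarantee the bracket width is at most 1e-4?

Width after n steps is 6/2^n. Need 2^n ≥ 6/1e-4 = 60000.
2^15 = 32768 < 60000 ≤ 2^16 = 65536, so n = 16.

16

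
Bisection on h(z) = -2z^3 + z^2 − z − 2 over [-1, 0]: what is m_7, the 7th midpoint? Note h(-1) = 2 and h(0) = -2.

-0.7265625

z = -0.5 gives h = -1, negative; keep [-1, -0.5]
z = -0.75 gives h = 0.15625, positive; keep [-0.75, -0.5]
z = -0.625 gives h = -0.496094, negative; keep [-0.75, -0.625]
z = -0.6875 gives h = -0.1899, negative; keep [-0.75, -0.6875]
z = -0.71875 gives h = -0.022, negative; keep [-0.75, -0.71875]
z = -0.734375 gives h = 0.0658, positive; keep [-0.734375, -0.71875]
z = -0.7265625 gives h = 0.0216, positive; keep [-0.7265625, -0.71875]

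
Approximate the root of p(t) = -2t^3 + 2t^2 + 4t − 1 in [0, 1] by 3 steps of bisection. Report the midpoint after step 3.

m = 0.5, p(m) = 1.25 (+); new bracket [0, 0.5]
m = 0.25, p(m) = 0.09375 (+); new bracket [0, 0.25]
m = 0.125, p(m) = -0.472656 (−); new bracket [0.125, 0.25]

0.125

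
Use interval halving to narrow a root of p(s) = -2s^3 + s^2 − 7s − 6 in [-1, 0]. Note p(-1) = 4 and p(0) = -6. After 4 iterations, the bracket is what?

m = -0.5, p(m) = -2 (−); new bracket [-1, -0.5]
m = -0.75, p(m) = 0.65625 (+); new bracket [-0.75, -0.5]
m = -0.625, p(m) = -0.746094 (−); new bracket [-0.75, -0.625]
m = -0.6875, p(m) = -0.0649 (−); new bracket [-0.75, -0.6875]

[-0.75, -0.6875]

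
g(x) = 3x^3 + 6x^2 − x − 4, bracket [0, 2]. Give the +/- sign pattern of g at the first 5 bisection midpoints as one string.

g(1) = 4 > 0, so the root lies in [0, 1]
g(0.5) = -2.625 < 0, so the root lies in [0.5, 1]
g(0.75) = -0.109375 < 0, so the root lies in [0.75, 1]
g(0.875) = 1.7285 > 0, so the root lies in [0.75, 0.875]
g(0.8125) = 0.7576 > 0, so the root lies in [0.75, 0.8125]

+--++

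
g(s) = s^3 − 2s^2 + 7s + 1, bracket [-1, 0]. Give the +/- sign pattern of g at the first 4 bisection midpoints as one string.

m = -0.5, g(m) = -3.125 (−); new bracket [-0.5, 0]
m = -0.25, g(m) = -0.890625 (−); new bracket [-0.25, 0]
m = -0.125, g(m) = 0.091797 (+); new bracket [-0.25, -0.125]
m = -0.1875, g(m) = -0.3894 (−); new bracket [-0.1875, -0.125]

--+-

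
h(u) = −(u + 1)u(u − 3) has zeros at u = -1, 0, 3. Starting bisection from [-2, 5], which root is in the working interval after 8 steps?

3

midpoint 1.5: h = 5.625 > 0 → [1.5, 5]
midpoint 3.25: h = -3.453125 < 0 → [1.5, 3.25]
midpoint 2.375: h = 5.009766 > 0 → [2.375, 3.25]
midpoint 2.8125: h = 2.0105 > 0 → [2.8125, 3.25]
midpoint 3.03125: h = -0.3819 < 0 → [2.8125, 3.03125]
midpoint 2.921875: h = 0.8953 > 0 → [2.921875, 3.03125]
midpoint 2.9765625: h = 0.2774 > 0 → [2.9765625, 3.03125]
midpoint 3.00390625: h = -0.047 < 0 → [2.9765625, 3.00390625]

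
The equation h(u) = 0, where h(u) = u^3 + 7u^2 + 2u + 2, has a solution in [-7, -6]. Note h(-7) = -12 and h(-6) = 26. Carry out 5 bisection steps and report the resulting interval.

midpoint -6.5: h = 10.125 > 0 → [-7, -6.5]
midpoint -6.75: h = -0.109375 < 0 → [-6.75, -6.5]
midpoint -6.625: h = 5.208984 > 0 → [-6.75, -6.625]
midpoint -6.6875: h = 2.6008 > 0 → [-6.75, -6.6875]
midpoint -6.71875: h = 1.2586 > 0 → [-6.75, -6.71875]

[-6.75, -6.71875]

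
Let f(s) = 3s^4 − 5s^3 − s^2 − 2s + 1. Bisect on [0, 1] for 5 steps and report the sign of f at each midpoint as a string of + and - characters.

s = 0.5 gives f = -0.6875, negative; keep [0, 0.5]
s = 0.25 gives f = 0.371094, positive; keep [0.25, 0.5]
s = 0.375 gives f = -0.094971, negative; keep [0.25, 0.375]
s = 0.3125 gives f = 0.1534, positive; keep [0.3125, 0.375]
s = 0.34375 gives f = 0.0331, positive; keep [0.34375, 0.375]

-+-++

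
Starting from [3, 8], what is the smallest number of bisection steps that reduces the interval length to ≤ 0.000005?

Width after n steps is 5/2^n. Need 2^n ≥ 5/0.000005 = 1000000.
2^19 = 524288 < 1000000 ≤ 2^20 = 1048576, so n = 20.

20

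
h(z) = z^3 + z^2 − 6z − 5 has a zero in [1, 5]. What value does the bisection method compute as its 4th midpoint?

2.25

z = 3 gives h = 13, positive; keep [1, 3]
z = 2 gives h = -5, negative; keep [2, 3]
z = 2.5 gives h = 1.875, positive; keep [2, 2.5]
z = 2.25 gives h = -2.0469, negative; keep [2.25, 2.5]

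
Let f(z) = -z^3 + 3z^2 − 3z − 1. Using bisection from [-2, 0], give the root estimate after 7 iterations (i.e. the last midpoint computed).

f(-1) = 6 > 0, so the root lies in [-1, 0]
f(-0.5) = 1.375 > 0, so the root lies in [-0.5, 0]
f(-0.25) = -0.046875 < 0, so the root lies in [-0.5, -0.25]
f(-0.375) = 0.5996 > 0, so the root lies in [-0.375, -0.25]
f(-0.3125) = 0.261 > 0, so the root lies in [-0.3125, -0.25]
f(-0.28125) = 0.1033 > 0, so the root lies in [-0.28125, -0.25]
f(-0.265625) = 0.0273 > 0, so the root lies in [-0.265625, -0.25]

-0.265625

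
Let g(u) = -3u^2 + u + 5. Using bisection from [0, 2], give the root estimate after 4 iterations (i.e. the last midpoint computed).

1.375

midpoint 1: g = 3 > 0 → [1, 2]
midpoint 1.5: g = -0.25 < 0 → [1, 1.5]
midpoint 1.25: g = 1.5625 > 0 → [1.25, 1.5]
midpoint 1.375: g = 0.7031 > 0 → [1.375, 1.5]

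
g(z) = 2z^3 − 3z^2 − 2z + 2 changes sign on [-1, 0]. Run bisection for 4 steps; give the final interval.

m = -0.5, g(m) = 2 (+); new bracket [-1, -0.5]
m = -0.75, g(m) = 0.96875 (+); new bracket [-1, -0.75]
m = -0.875, g(m) = 0.113281 (+); new bracket [-1, -0.875]
m = -0.9375, g(m) = -0.4097 (−); new bracket [-0.9375, -0.875]

[-0.9375, -0.875]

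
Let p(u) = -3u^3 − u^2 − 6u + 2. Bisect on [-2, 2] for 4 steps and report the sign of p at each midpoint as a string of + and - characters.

+--+

midpoint 0: p = 2 > 0 → [0, 2]
midpoint 1: p = -8 < 0 → [0, 1]
midpoint 0.5: p = -1.625 < 0 → [0, 0.5]
midpoint 0.25: p = 0.3906 > 0 → [0.25, 0.5]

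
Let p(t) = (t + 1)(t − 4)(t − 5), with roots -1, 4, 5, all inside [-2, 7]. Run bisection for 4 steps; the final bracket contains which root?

p(2.5) = 13.125 > 0, so the root lies in [-2, 2.5]
p(0.25) = 22.265625 > 0, so the root lies in [-2, 0.25]
p(-0.875) = 3.580078 > 0, so the root lies in [-2, -0.875]
p(-1.4375) = -15.3142 < 0, so the root lies in [-1.4375, -0.875]

-1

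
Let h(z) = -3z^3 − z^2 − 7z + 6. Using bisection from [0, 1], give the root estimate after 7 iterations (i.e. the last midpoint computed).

z = 0.5 gives h = 1.875, positive; keep [0.5, 1]
z = 0.75 gives h = -1.078125, negative; keep [0.5, 0.75]
z = 0.625 gives h = 0.501953, positive; keep [0.625, 0.75]
z = 0.6875 gives h = -0.26, negative; keep [0.625, 0.6875]
z = 0.65625 gives h = 0.1277, positive; keep [0.65625, 0.6875]
z = 0.671875 gives h = -0.0644, negative; keep [0.65625, 0.671875]
z = 0.6640625 gives h = 0.0321, positive; keep [0.6640625, 0.671875]

0.6640625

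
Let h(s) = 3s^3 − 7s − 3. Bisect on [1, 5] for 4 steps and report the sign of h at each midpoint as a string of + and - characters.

h(3) = 57 > 0, so the root lies in [1, 3]
h(2) = 7 > 0, so the root lies in [1, 2]
h(1.5) = -3.375 < 0, so the root lies in [1.5, 2]
h(1.75) = 0.8281 > 0, so the root lies in [1.5, 1.75]

++-+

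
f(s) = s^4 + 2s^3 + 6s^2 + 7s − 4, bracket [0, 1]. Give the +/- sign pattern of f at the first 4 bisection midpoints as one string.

midpoint 0.5: f = 1.3125 > 0 → [0, 0.5]
midpoint 0.25: f = -1.839844 < 0 → [0.25, 0.5]
midpoint 0.375: f = -0.406006 < 0 → [0.375, 0.5]
midpoint 0.4375: f = 0.4151 > 0 → [0.375, 0.4375]

+--+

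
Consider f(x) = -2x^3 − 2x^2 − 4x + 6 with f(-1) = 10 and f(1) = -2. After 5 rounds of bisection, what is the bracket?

m = 0, f(m) = 6 (+); new bracket [0, 1]
m = 0.5, f(m) = 3.25 (+); new bracket [0.5, 1]
m = 0.75, f(m) = 1.03125 (+); new bracket [0.75, 1]
m = 0.875, f(m) = -0.3711 (−); new bracket [0.75, 0.875]
m = 0.8125, f(m) = 0.3569 (+); new bracket [0.8125, 0.875]

[0.8125, 0.875]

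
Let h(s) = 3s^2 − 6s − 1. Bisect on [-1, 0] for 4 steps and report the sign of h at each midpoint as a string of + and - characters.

++-+

s = -0.5 gives h = 2.75, positive; keep [-0.5, 0]
s = -0.25 gives h = 0.6875, positive; keep [-0.25, 0]
s = -0.125 gives h = -0.203125, negative; keep [-0.25, -0.125]
s = -0.1875 gives h = 0.2305, positive; keep [-0.1875, -0.125]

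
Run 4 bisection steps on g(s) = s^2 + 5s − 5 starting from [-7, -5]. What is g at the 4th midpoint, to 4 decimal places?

0.1406

m = -6, g(m) = 1 (+); new bracket [-6, -5]
m = -5.5, g(m) = -2.25 (−); new bracket [-6, -5.5]
m = -5.75, g(m) = -0.6875 (−); new bracket [-6, -5.75]
m = -5.875, g(m) = 0.1406 (+); new bracket [-5.875, -5.75]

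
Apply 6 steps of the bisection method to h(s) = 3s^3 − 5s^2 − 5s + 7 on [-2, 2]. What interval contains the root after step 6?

midpoint 0: h = 7 > 0 → [-2, 0]
midpoint -1: h = 4 > 0 → [-2, -1]
midpoint -1.5: h = -6.875 < 0 → [-1.5, -1]
midpoint -1.25: h = -0.4219 < 0 → [-1.25, -1]
midpoint -1.125: h = 2.0254 > 0 → [-1.25, -1.125]
midpoint -1.1875: h = 0.863 > 0 → [-1.25, -1.1875]

[-1.25, -1.1875]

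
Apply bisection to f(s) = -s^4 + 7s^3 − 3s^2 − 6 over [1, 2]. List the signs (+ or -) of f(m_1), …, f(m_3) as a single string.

s = 1.5 gives f = 5.8125, positive; keep [1, 1.5]
s = 1.25 gives f = 0.542969, positive; keep [1, 1.25]
s = 1.125 gives f = -1.431885, negative; keep [1.125, 1.25]

++-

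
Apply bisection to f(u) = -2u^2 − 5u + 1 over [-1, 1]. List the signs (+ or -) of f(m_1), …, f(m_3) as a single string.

f(0) = 1 > 0, so the root lies in [0, 1]
f(0.5) = -2 < 0, so the root lies in [0, 0.5]
f(0.25) = -0.375 < 0, so the root lies in [0, 0.25]

+--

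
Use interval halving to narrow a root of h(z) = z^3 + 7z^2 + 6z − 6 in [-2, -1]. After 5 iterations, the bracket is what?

z = -1.5 gives h = -2.625, negative; keep [-2, -1.5]
z = -1.75 gives h = -0.421875, negative; keep [-2, -1.75]
z = -1.875 gives h = 0.767578, positive; keep [-1.875, -1.75]
z = -1.8125 gives h = 0.1667, positive; keep [-1.8125, -1.75]
z = -1.78125 gives h = -0.1292, negative; keep [-1.8125, -1.78125]

[-1.8125, -1.78125]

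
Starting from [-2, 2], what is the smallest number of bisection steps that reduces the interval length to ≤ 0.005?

Width after n steps is 4/2^n. Need 2^n ≥ 4/0.005 = 800.
2^9 = 512 < 800 ≤ 2^10 = 1024, so n = 10.

10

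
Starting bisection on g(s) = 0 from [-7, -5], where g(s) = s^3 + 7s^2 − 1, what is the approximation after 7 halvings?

m = -6, g(m) = 35 (+); new bracket [-7, -6]
m = -6.5, g(m) = 20.125 (+); new bracket [-7, -6.5]
m = -6.75, g(m) = 10.390625 (+); new bracket [-7, -6.75]
m = -6.875, g(m) = 4.9082 (+); new bracket [-7, -6.875]
m = -6.9375, g(m) = 2.0081 (+); new bracket [-7, -6.9375]
m = -6.96875, g(m) = 0.5176 (+); new bracket [-7, -6.96875]
m = -6.984375, g(m) = -0.2378 (−); new bracket [-6.984375, -6.96875]

-6.984375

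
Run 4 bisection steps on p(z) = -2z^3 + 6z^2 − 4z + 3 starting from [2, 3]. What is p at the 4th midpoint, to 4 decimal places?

-0.0659

z = 2.5 gives p = -0.75, negative; keep [2, 2.5]
z = 2.25 gives p = 1.59375, positive; keep [2.25, 2.5]
z = 2.375 gives p = 0.550781, positive; keep [2.375, 2.5]
z = 2.4375 gives p = -0.0659, negative; keep [2.375, 2.4375]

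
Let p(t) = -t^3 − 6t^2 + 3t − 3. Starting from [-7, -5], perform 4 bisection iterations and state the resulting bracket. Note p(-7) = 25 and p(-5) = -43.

[-6.625, -6.5]

m = -6, p(m) = -21 (−); new bracket [-7, -6]
m = -6.5, p(m) = -1.375 (−); new bracket [-7, -6.5]
m = -6.75, p(m) = 10.921875 (+); new bracket [-6.75, -6.5]
m = -6.625, p(m) = 4.5566 (+); new bracket [-6.625, -6.5]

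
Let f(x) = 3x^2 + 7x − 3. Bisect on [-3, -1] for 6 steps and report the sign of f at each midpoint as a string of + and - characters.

x = -2 gives f = -5, negative; keep [-3, -2]
x = -2.5 gives f = -1.75, negative; keep [-3, -2.5]
x = -2.75 gives f = 0.4375, positive; keep [-2.75, -2.5]
x = -2.625 gives f = -0.7031, negative; keep [-2.75, -2.625]
x = -2.6875 gives f = -0.1445, negative; keep [-2.75, -2.6875]
x = -2.71875 gives f = 0.1436, positive; keep [-2.71875, -2.6875]

--+--+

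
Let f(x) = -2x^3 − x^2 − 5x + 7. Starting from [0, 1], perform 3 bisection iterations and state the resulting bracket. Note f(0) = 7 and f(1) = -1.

x = 0.5 gives f = 4, positive; keep [0.5, 1]
x = 0.75 gives f = 1.84375, positive; keep [0.75, 1]
x = 0.875 gives f = 0.519531, positive; keep [0.875, 1]

[0.875, 1]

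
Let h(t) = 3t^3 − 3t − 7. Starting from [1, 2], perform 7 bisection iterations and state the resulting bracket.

m = 1.5, h(m) = -1.375 (−); new bracket [1.5, 2]
m = 1.75, h(m) = 3.828125 (+); new bracket [1.5, 1.75]
m = 1.625, h(m) = 0.998047 (+); new bracket [1.5, 1.625]
m = 1.5625, h(m) = -0.2434 (−); new bracket [1.5625, 1.625]
m = 1.59375, h(m) = 0.3633 (+); new bracket [1.5625, 1.59375]
m = 1.578125, h(m) = 0.0565 (+); new bracket [1.5625, 1.578125]
m = 1.5703125, h(m) = -0.0943 (−); new bracket [1.5703125, 1.578125]

[1.5703125, 1.578125]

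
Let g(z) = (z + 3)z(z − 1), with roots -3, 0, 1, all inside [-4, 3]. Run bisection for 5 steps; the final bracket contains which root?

midpoint -0.5: g = 1.875 > 0 → [-4, -0.5]
midpoint -2.25: g = 5.484375 > 0 → [-4, -2.25]
midpoint -3.125: g = -1.611328 < 0 → [-3.125, -2.25]
midpoint -2.6875: g = 3.0969 > 0 → [-3.125, -2.6875]
midpoint -2.90625: g = 1.0643 > 0 → [-3.125, -2.90625]

-3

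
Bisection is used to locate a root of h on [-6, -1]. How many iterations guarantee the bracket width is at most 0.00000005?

27

Width after n steps is 5/2^n. Need 2^n ≥ 5/0.00000005 = 100000000.
2^26 = 67108864 < 100000000 ≤ 2^27 = 134217728, so n = 27.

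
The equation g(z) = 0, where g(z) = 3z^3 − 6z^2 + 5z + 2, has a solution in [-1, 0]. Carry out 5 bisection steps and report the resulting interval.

[-0.3125, -0.28125]

m = -0.5, g(m) = -2.375 (−); new bracket [-0.5, 0]
m = -0.25, g(m) = 0.328125 (+); new bracket [-0.5, -0.25]
m = -0.375, g(m) = -0.876953 (−); new bracket [-0.375, -0.25]
m = -0.3125, g(m) = -0.24 (−); new bracket [-0.3125, -0.25]
m = -0.28125, g(m) = 0.0524 (+); new bracket [-0.3125, -0.28125]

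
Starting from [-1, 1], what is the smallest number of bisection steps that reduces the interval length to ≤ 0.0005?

12

Width after n steps is 2/2^n. Need 2^n ≥ 2/0.0005 = 4000.
2^11 = 2048 < 4000 ≤ 2^12 = 4096, so n = 12.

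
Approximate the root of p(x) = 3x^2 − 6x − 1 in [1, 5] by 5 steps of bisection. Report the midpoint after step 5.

x = 3 gives p = 8, positive; keep [1, 3]
x = 2 gives p = -1, negative; keep [2, 3]
x = 2.5 gives p = 2.75, positive; keep [2, 2.5]
x = 2.25 gives p = 0.6875, positive; keep [2, 2.25]
x = 2.125 gives p = -0.2031, negative; keep [2.125, 2.25]

2.125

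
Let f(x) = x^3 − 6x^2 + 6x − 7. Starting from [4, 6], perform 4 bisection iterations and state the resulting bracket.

[5, 5.125]

midpoint 5: f = -2 < 0 → [5, 6]
midpoint 5.5: f = 10.875 > 0 → [5, 5.5]
midpoint 5.25: f = 3.828125 > 0 → [5, 5.25]
midpoint 5.125: f = 0.7676 > 0 → [5, 5.125]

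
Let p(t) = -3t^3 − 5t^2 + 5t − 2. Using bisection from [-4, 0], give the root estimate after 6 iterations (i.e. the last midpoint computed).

-2.4375

midpoint -2: p = -8 < 0 → [-4, -2]
midpoint -3: p = 19 > 0 → [-3, -2]
midpoint -2.5: p = 1.125 > 0 → [-2.5, -2]
midpoint -2.25: p = -4.3906 < 0 → [-2.5, -2.25]
midpoint -2.375: p = -1.8887 < 0 → [-2.5, -2.375]
midpoint -2.4375: p = -0.448 < 0 → [-2.5, -2.4375]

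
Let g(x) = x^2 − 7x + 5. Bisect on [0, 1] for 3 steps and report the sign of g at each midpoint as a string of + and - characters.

g(0.5) = 1.75 > 0, so the root lies in [0.5, 1]
g(0.75) = 0.3125 > 0, so the root lies in [0.75, 1]
g(0.875) = -0.359375 < 0, so the root lies in [0.75, 0.875]

++-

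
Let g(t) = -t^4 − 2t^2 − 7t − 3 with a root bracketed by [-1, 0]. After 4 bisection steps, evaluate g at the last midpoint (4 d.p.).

0.2046

t = -0.5 gives g = -0.0625, negative; keep [-1, -0.5]
t = -0.75 gives g = 0.808594, positive; keep [-0.75, -0.5]
t = -0.625 gives g = 0.441162, positive; keep [-0.625, -0.5]
t = -0.5625 gives g = 0.2046, positive; keep [-0.5625, -0.5]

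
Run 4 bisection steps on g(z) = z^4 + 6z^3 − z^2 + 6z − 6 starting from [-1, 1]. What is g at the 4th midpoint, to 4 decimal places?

-1.0232

g(0) = -6 < 0, so the root lies in [0, 1]
g(0.5) = -2.4375 < 0, so the root lies in [0.5, 1]
g(0.75) = 0.785156 > 0, so the root lies in [0.5, 0.75]
g(0.625) = -1.0232 < 0, so the root lies in [0.625, 0.75]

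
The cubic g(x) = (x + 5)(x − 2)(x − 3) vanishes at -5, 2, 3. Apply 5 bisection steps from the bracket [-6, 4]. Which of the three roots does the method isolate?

-5

x = -1 gives g = 48, positive; keep [-6, -1]
x = -3.5 gives g = 53.625, positive; keep [-6, -3.5]
x = -4.75 gives g = 13.078125, positive; keep [-6, -4.75]
x = -5.375 gives g = -23.1621, negative; keep [-5.375, -4.75]
x = -5.0625 gives g = -3.5588, negative; keep [-5.0625, -4.75]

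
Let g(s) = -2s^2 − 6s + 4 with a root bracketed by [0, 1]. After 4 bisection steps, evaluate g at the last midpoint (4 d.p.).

m = 0.5, g(m) = 0.5 (+); new bracket [0.5, 1]
m = 0.75, g(m) = -1.625 (−); new bracket [0.5, 0.75]
m = 0.625, g(m) = -0.53125 (−); new bracket [0.5, 0.625]
m = 0.5625, g(m) = -0.0078 (−); new bracket [0.5, 0.5625]

-0.0078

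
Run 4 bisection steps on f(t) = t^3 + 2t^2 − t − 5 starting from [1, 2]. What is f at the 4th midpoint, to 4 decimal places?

t = 1.5 gives f = 1.375, positive; keep [1, 1.5]
t = 1.25 gives f = -1.171875, negative; keep [1.25, 1.5]
t = 1.375 gives f = 0.005859, positive; keep [1.25, 1.375]
t = 1.3125 gives f = -0.6062, negative; keep [1.3125, 1.375]

-0.6062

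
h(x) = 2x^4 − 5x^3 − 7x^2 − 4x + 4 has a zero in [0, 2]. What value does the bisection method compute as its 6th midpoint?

x = 1 gives h = -10, negative; keep [0, 1]
x = 0.5 gives h = -0.25, negative; keep [0, 0.5]
x = 0.25 gives h = 2.492188, positive; keep [0.25, 0.5]
x = 0.375 gives h = 1.2915, positive; keep [0.375, 0.5]
x = 0.4375 gives h = 0.5647, positive; keep [0.4375, 0.5]
x = 0.46875 gives h = 0.1685, positive; keep [0.46875, 0.5]

0.46875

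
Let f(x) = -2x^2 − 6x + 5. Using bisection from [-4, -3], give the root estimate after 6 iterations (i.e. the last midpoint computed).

midpoint -3.5: f = 1.5 > 0 → [-4, -3.5]
midpoint -3.75: f = -0.625 < 0 → [-3.75, -3.5]
midpoint -3.625: f = 0.46875 > 0 → [-3.75, -3.625]
midpoint -3.6875: f = -0.0703 < 0 → [-3.6875, -3.625]
midpoint -3.65625: f = 0.2012 > 0 → [-3.6875, -3.65625]
midpoint -3.671875: f = 0.0659 > 0 → [-3.6875, -3.671875]

-3.671875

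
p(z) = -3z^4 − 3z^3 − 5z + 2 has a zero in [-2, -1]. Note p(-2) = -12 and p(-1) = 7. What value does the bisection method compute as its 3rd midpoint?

p(-1.5) = 4.4375 > 0, so the root lies in [-2, -1.5]
p(-1.75) = -1.308594 < 0, so the root lies in [-1.75, -1.5]
p(-1.625) = 2.079346 > 0, so the root lies in [-1.75, -1.625]

-1.625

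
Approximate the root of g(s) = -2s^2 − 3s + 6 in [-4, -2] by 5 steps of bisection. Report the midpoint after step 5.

g(-3) = -3 < 0, so the root lies in [-3, -2]
g(-2.5) = 1 > 0, so the root lies in [-3, -2.5]
g(-2.75) = -0.875 < 0, so the root lies in [-2.75, -2.5]
g(-2.625) = 0.0938 > 0, so the root lies in [-2.75, -2.625]
g(-2.6875) = -0.3828 < 0, so the root lies in [-2.6875, -2.625]

-2.6875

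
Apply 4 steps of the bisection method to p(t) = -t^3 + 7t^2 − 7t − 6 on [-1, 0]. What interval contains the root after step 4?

p(-0.5) = -0.625 < 0, so the root lies in [-1, -0.5]
p(-0.75) = 3.609375 > 0, so the root lies in [-0.75, -0.5]
p(-0.625) = 1.353516 > 0, so the root lies in [-0.625, -0.5]
p(-0.5625) = 0.3303 > 0, so the root lies in [-0.5625, -0.5]

[-0.5625, -0.5]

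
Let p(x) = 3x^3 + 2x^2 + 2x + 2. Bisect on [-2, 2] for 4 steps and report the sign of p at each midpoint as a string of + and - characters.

+-++

p(0) = 2 > 0, so the root lies in [-2, 0]
p(-1) = -1 < 0, so the root lies in [-1, 0]
p(-0.5) = 1.125 > 0, so the root lies in [-1, -0.5]
p(-0.75) = 0.3594 > 0, so the root lies in [-1, -0.75]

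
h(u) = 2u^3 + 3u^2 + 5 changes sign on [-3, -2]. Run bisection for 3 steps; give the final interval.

h(-2.5) = -7.5 < 0, so the root lies in [-2.5, -2]
h(-2.25) = -2.59375 < 0, so the root lies in [-2.25, -2]
h(-2.125) = -0.644531 < 0, so the root lies in [-2.125, -2]

[-2.125, -2]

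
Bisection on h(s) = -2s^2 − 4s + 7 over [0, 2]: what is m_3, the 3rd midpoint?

1.25

s = 1 gives h = 1, positive; keep [1, 2]
s = 1.5 gives h = -3.5, negative; keep [1, 1.5]
s = 1.25 gives h = -1.125, negative; keep [1, 1.25]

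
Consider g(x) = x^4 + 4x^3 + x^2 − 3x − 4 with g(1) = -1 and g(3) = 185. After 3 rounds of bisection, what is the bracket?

[1, 1.25]

midpoint 2: g = 42 > 0 → [1, 2]
midpoint 1.5: g = 12.3125 > 0 → [1, 1.5]
midpoint 1.25: g = 4.066406 > 0 → [1, 1.25]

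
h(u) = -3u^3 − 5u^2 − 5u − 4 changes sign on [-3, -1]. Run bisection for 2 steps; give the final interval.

h(-2) = 10 > 0, so the root lies in [-2, -1]
h(-1.5) = 2.375 > 0, so the root lies in [-1.5, -1]

[-1.5, -1]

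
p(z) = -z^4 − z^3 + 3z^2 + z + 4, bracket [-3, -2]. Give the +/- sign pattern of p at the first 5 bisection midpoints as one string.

m = -2.5, p(m) = -3.1875 (−); new bracket [-2.5, -2]
m = -2.25, p(m) = 2.699219 (+); new bracket [-2.5, -2.25]
m = -2.375, p(m) = 0.126709 (+); new bracket [-2.5, -2.375]
m = -2.4375, p(m) = -1.4314 (−); new bracket [-2.4375, -2.375]
m = -2.40625, p(m) = -0.6284 (−); new bracket [-2.40625, -2.375]

-++--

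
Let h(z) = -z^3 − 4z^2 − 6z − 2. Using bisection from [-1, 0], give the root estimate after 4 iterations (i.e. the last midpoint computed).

-0.4375

z = -0.5 gives h = 0.125, positive; keep [-0.5, 0]
z = -0.25 gives h = -0.734375, negative; keep [-0.5, -0.25]
z = -0.375 gives h = -0.259766, negative; keep [-0.5, -0.375]
z = -0.4375 gives h = -0.0569, negative; keep [-0.5, -0.4375]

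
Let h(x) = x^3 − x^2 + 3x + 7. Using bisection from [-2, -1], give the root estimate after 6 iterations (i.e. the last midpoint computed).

midpoint -1.5: h = -3.125 < 0 → [-1.5, -1]
midpoint -1.25: h = -0.265625 < 0 → [-1.25, -1]
midpoint -1.125: h = 0.935547 > 0 → [-1.25, -1.125]
midpoint -1.1875: h = 0.3528 > 0 → [-1.25, -1.1875]
midpoint -1.21875: h = 0.0481 > 0 → [-1.25, -1.21875]
midpoint -1.234375: h = -0.1076 < 0 → [-1.234375, -1.21875]

-1.234375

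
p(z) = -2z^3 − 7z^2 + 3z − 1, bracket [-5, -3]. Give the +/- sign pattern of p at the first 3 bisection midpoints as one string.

midpoint -4: p = 3 > 0 → [-4, -3]
midpoint -3.5: p = -11.5 < 0 → [-4, -3.5]
midpoint -3.75: p = -5.21875 < 0 → [-4, -3.75]

+--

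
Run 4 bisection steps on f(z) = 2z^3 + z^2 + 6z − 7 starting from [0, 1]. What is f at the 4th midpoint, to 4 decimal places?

m = 0.5, f(m) = -3.5 (−); new bracket [0.5, 1]
m = 0.75, f(m) = -1.09375 (−); new bracket [0.75, 1]
m = 0.875, f(m) = 0.355469 (+); new bracket [0.75, 0.875]
m = 0.8125, f(m) = -0.3921 (−); new bracket [0.8125, 0.875]

-0.3921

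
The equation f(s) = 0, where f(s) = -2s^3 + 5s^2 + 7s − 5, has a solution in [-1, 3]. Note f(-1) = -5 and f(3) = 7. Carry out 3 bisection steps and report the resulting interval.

[0.5, 1]

m = 1, f(m) = 5 (+); new bracket [-1, 1]
m = 0, f(m) = -5 (−); new bracket [0, 1]
m = 0.5, f(m) = -0.5 (−); new bracket [0.5, 1]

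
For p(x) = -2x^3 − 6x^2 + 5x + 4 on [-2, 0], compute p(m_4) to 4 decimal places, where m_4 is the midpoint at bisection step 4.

-0.9805

p(-1) = -5 < 0, so the root lies in [-1, 0]
p(-0.5) = 0.25 > 0, so the root lies in [-1, -0.5]
p(-0.75) = -2.28125 < 0, so the root lies in [-0.75, -0.5]
p(-0.625) = -0.9805 < 0, so the root lies in [-0.625, -0.5]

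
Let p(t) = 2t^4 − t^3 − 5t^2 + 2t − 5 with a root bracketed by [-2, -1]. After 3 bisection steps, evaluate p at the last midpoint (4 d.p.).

-3.2163

midpoint -1.5: p = -5.75 < 0 → [-2, -1.5]
midpoint -1.75: p = 0.304688 > 0 → [-1.75, -1.5]
midpoint -1.625: p = -3.216309 < 0 → [-1.75, -1.625]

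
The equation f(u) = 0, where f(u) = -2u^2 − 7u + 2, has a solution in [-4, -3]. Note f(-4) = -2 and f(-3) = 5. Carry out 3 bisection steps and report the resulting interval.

[-3.875, -3.75]

u = -3.5 gives f = 2, positive; keep [-4, -3.5]
u = -3.75 gives f = 0.125, positive; keep [-4, -3.75]
u = -3.875 gives f = -0.90625, negative; keep [-3.875, -3.75]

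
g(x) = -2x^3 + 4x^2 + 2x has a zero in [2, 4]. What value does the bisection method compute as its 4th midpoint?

2.375

m = 3, g(m) = -12 (−); new bracket [2, 3]
m = 2.5, g(m) = -1.25 (−); new bracket [2, 2.5]
m = 2.25, g(m) = 1.96875 (+); new bracket [2.25, 2.5]
m = 2.375, g(m) = 0.5195 (+); new bracket [2.375, 2.5]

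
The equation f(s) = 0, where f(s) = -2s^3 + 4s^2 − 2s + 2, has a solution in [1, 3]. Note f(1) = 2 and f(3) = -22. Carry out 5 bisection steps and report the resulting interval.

[1.75, 1.8125]

m = 2, f(m) = -2 (−); new bracket [1, 2]
m = 1.5, f(m) = 1.25 (+); new bracket [1.5, 2]
m = 1.75, f(m) = 0.03125 (+); new bracket [1.75, 2]
m = 1.875, f(m) = -0.8711 (−); new bracket [1.75, 1.875]
m = 1.8125, f(m) = -0.3931 (−); new bracket [1.75, 1.8125]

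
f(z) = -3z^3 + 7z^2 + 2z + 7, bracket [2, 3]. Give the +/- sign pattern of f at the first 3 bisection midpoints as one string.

midpoint 2.5: f = 8.875 > 0 → [2.5, 3]
midpoint 2.75: f = 3.046875 > 0 → [2.75, 3]
midpoint 2.875: f = -0.681641 < 0 → [2.75, 2.875]

++-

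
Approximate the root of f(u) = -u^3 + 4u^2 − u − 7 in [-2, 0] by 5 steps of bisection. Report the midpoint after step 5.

-1.0625

m = -1, f(m) = -1 (−); new bracket [-2, -1]
m = -1.5, f(m) = 6.875 (+); new bracket [-1.5, -1]
m = -1.25, f(m) = 2.453125 (+); new bracket [-1.25, -1]
m = -1.125, f(m) = 0.6113 (+); new bracket [-1.125, -1]
m = -1.0625, f(m) = -0.2224 (−); new bracket [-1.125, -1.0625]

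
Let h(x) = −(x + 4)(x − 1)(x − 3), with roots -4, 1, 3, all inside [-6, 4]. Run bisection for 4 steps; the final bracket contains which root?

x = -1 gives h = -24, negative; keep [-6, -1]
x = -3.5 gives h = -14.625, negative; keep [-6, -3.5]
x = -4.75 gives h = 33.421875, positive; keep [-4.75, -3.5]
x = -4.125 gives h = 4.5645, positive; keep [-4.125, -3.5]

-4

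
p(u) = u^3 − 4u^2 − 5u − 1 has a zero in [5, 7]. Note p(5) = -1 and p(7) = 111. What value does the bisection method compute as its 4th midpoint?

5.125

midpoint 6: p = 41 > 0 → [5, 6]
midpoint 5.5: p = 16.875 > 0 → [5, 5.5]
midpoint 5.25: p = 7.203125 > 0 → [5, 5.25]
midpoint 5.125: p = 2.9238 > 0 → [5, 5.125]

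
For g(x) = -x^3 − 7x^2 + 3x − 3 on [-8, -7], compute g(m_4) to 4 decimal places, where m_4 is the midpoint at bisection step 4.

m = -7.5, g(m) = 2.625 (+); new bracket [-7.5, -7]
m = -7.25, g(m) = -11.609375 (−); new bracket [-7.5, -7.25]
m = -7.375, g(m) = -4.728516 (−); new bracket [-7.5, -7.375]
m = -7.4375, g(m) = -1.1116 (−); new bracket [-7.5, -7.4375]

-1.1116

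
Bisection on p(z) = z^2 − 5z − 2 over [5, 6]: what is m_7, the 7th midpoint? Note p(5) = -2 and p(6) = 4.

5.3671875

z = 5.5 gives p = 0.75, positive; keep [5, 5.5]
z = 5.25 gives p = -0.6875, negative; keep [5.25, 5.5]
z = 5.375 gives p = 0.015625, positive; keep [5.25, 5.375]
z = 5.3125 gives p = -0.3398, negative; keep [5.3125, 5.375]
z = 5.34375 gives p = -0.1631, negative; keep [5.34375, 5.375]
z = 5.359375 gives p = -0.074, negative; keep [5.359375, 5.375]
z = 5.3671875 gives p = -0.0292, negative; keep [5.3671875, 5.375]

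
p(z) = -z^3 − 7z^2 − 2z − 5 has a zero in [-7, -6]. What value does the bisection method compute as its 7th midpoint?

z = -6.5 gives p = -13.125, negative; keep [-7, -6.5]
z = -6.75 gives p = -2.890625, negative; keep [-7, -6.75]
z = -6.875 gives p = 2.841797, positive; keep [-6.875, -6.75]
z = -6.8125 gives p = -0.0769, negative; keep [-6.875, -6.8125]
z = -6.84375 gives p = 1.3692, positive; keep [-6.84375, -6.8125]
z = -6.828125 gives p = 0.6429, positive; keep [-6.828125, -6.8125]
z = -6.8203125 gives p = 0.2822, positive; keep [-6.8203125, -6.8125]

-6.8203125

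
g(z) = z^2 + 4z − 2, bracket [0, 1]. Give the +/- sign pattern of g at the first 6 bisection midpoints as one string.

+---++

z = 0.5 gives g = 0.25, positive; keep [0, 0.5]
z = 0.25 gives g = -0.9375, negative; keep [0.25, 0.5]
z = 0.375 gives g = -0.359375, negative; keep [0.375, 0.5]
z = 0.4375 gives g = -0.0586, negative; keep [0.4375, 0.5]
z = 0.46875 gives g = 0.0947, positive; keep [0.4375, 0.46875]
z = 0.453125 gives g = 0.0178, positive; keep [0.4375, 0.453125]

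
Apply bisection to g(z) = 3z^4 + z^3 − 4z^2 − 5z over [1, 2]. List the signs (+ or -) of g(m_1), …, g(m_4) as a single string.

m = 1.5, g(m) = 2.0625 (+); new bracket [1, 1.5]
m = 1.25, g(m) = -3.222656 (−); new bracket [1.25, 1.5]
m = 1.375, g(m) = -1.114502 (−); new bracket [1.375, 1.5]
m = 1.4375, g(m) = 0.3274 (+); new bracket [1.375, 1.4375]

+--+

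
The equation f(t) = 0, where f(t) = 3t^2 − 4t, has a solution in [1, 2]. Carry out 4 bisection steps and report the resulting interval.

t = 1.5 gives f = 0.75, positive; keep [1, 1.5]
t = 1.25 gives f = -0.3125, negative; keep [1.25, 1.5]
t = 1.375 gives f = 0.171875, positive; keep [1.25, 1.375]
t = 1.3125 gives f = -0.082, negative; keep [1.3125, 1.375]

[1.3125, 1.375]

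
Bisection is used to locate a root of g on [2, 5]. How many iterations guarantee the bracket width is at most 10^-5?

19

Width after n steps is 3/2^n. Need 2^n ≥ 3/10^-5 = 300000.
2^18 = 262144 < 300000 ≤ 2^19 = 524288, so n = 19.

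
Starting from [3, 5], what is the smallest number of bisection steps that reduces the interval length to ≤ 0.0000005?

Width after n steps is 2/2^n. Need 2^n ≥ 2/0.0000005 = 4000000.
2^21 = 2097152 < 4000000 ≤ 2^22 = 4194304, so n = 22.

22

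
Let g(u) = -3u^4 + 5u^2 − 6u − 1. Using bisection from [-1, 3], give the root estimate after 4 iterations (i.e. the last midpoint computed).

-0.25

midpoint 1: g = -5 < 0 → [-1, 1]
midpoint 0: g = -1 < 0 → [-1, 0]
midpoint -0.5: g = 3.0625 > 0 → [-0.5, 0]
midpoint -0.25: g = 0.8008 > 0 → [-0.25, 0]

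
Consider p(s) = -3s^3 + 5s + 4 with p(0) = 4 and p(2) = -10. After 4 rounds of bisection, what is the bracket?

s = 1 gives p = 6, positive; keep [1, 2]
s = 1.5 gives p = 1.375, positive; keep [1.5, 2]
s = 1.75 gives p = -3.328125, negative; keep [1.5, 1.75]
s = 1.625 gives p = -0.748, negative; keep [1.5, 1.625]

[1.5, 1.625]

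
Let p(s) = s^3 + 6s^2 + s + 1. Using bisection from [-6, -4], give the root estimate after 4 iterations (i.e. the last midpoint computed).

-5.875

s = -5 gives p = 21, positive; keep [-6, -5]
s = -5.5 gives p = 10.625, positive; keep [-6, -5.5]
s = -5.75 gives p = 3.515625, positive; keep [-6, -5.75]
s = -5.875 gives p = -0.5605, negative; keep [-5.875, -5.75]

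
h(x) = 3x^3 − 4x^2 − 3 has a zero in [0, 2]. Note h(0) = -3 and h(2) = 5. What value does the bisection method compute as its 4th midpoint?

m = 1, h(m) = -4 (−); new bracket [1, 2]
m = 1.5, h(m) = -1.875 (−); new bracket [1.5, 2]
m = 1.75, h(m) = 0.828125 (+); new bracket [1.5, 1.75]
m = 1.625, h(m) = -0.6895 (−); new bracket [1.625, 1.75]

1.625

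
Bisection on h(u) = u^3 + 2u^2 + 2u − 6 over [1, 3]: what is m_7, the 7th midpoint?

h(2) = 14 > 0, so the root lies in [1, 2]
h(1.5) = 4.875 > 0, so the root lies in [1, 1.5]
h(1.25) = 1.578125 > 0, so the root lies in [1, 1.25]
h(1.125) = 0.2051 > 0, so the root lies in [1, 1.125]
h(1.0625) = -0.4177 < 0, so the root lies in [1.0625, 1.125]
h(1.09375) = -0.1115 < 0, so the root lies in [1.09375, 1.125]
h(1.109375) = 0.0455 > 0, so the root lies in [1.09375, 1.109375]

1.109375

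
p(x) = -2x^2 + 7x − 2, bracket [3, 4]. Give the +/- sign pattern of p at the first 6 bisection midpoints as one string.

--+-++

p(3.5) = -2 < 0, so the root lies in [3, 3.5]
p(3.25) = -0.375 < 0, so the root lies in [3, 3.25]
p(3.125) = 0.34375 > 0, so the root lies in [3.125, 3.25]
p(3.1875) = -0.0078 < 0, so the root lies in [3.125, 3.1875]
p(3.15625) = 0.1699 > 0, so the root lies in [3.15625, 3.1875]
p(3.171875) = 0.0815 > 0, so the root lies in [3.171875, 3.1875]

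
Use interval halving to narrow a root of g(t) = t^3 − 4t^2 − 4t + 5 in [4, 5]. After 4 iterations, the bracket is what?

m = 4.5, g(m) = -2.875 (−); new bracket [4.5, 5]
m = 4.75, g(m) = 2.921875 (+); new bracket [4.5, 4.75]
m = 4.625, g(m) = -0.130859 (−); new bracket [4.625, 4.75]
m = 4.6875, g(m) = 1.3562 (+); new bracket [4.625, 4.6875]

[4.625, 4.6875]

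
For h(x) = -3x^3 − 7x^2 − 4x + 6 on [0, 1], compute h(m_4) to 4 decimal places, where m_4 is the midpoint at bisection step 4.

h(0.5) = 1.875 > 0, so the root lies in [0.5, 1]
h(0.75) = -2.203125 < 0, so the root lies in [0.5, 0.75]
h(0.625) = 0.033203 > 0, so the root lies in [0.625, 0.75]
h(0.6875) = -1.0334 < 0, so the root lies in [0.625, 0.6875]

-1.0334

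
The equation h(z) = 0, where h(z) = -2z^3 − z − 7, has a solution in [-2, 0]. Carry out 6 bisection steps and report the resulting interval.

m = -1, h(m) = -4 (−); new bracket [-2, -1]
m = -1.5, h(m) = 1.25 (+); new bracket [-1.5, -1]
m = -1.25, h(m) = -1.84375 (−); new bracket [-1.5, -1.25]
m = -1.375, h(m) = -0.4258 (−); new bracket [-1.5, -1.375]
m = -1.4375, h(m) = 0.3784 (+); new bracket [-1.4375, -1.375]
m = -1.40625, h(m) = -0.0319 (−); new bracket [-1.4375, -1.40625]

[-1.4375, -1.40625]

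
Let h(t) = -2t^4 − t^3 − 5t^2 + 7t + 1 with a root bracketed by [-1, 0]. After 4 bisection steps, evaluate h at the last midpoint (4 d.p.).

midpoint -0.5: h = -3.75 < 0 → [-0.5, 0]
midpoint -0.25: h = -1.054688 < 0 → [-0.25, 0]
midpoint -0.125: h = 0.04834 > 0 → [-0.25, -0.125]
midpoint -0.1875: h = -0.4842 < 0 → [-0.1875, -0.125]

-0.4842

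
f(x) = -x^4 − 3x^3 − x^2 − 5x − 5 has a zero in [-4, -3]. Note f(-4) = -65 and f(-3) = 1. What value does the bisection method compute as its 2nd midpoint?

-3.25

midpoint -3.5: f = -21.1875 < 0 → [-3.5, -3]
midpoint -3.25: f = -7.894531 < 0 → [-3.25, -3]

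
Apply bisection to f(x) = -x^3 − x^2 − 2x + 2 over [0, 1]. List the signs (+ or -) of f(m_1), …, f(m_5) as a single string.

+-+--

m = 0.5, f(m) = 0.625 (+); new bracket [0.5, 1]
m = 0.75, f(m) = -0.484375 (−); new bracket [0.5, 0.75]
m = 0.625, f(m) = 0.115234 (+); new bracket [0.625, 0.75]
m = 0.6875, f(m) = -0.1726 (−); new bracket [0.625, 0.6875]
m = 0.65625, f(m) = -0.0258 (−); new bracket [0.625, 0.65625]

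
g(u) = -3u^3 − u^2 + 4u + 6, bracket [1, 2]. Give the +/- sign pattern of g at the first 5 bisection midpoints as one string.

-++++

m = 1.5, g(m) = -0.375 (−); new bracket [1, 1.5]
m = 1.25, g(m) = 3.578125 (+); new bracket [1.25, 1.5]
m = 1.375, g(m) = 1.810547 (+); new bracket [1.375, 1.5]
m = 1.4375, g(m) = 0.7722 (+); new bracket [1.4375, 1.5]
m = 1.46875, g(m) = 0.2125 (+); new bracket [1.46875, 1.5]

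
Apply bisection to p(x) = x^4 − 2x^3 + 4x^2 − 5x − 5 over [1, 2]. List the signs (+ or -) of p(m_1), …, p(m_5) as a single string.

x = 1.5 gives p = -5.1875, negative; keep [1.5, 2]
x = 1.75 gives p = -2.839844, negative; keep [1.75, 2]
x = 1.875 gives p = -1.136475, negative; keep [1.875, 2]
x = 1.9375 gives p = -0.1264, negative; keep [1.9375, 2]
x = 1.96875 gives p = 0.4217, positive; keep [1.9375, 1.96875]

----+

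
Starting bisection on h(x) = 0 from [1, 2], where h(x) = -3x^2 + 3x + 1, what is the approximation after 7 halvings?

1.2578125

x = 1.5 gives h = -1.25, negative; keep [1, 1.5]
x = 1.25 gives h = 0.0625, positive; keep [1.25, 1.5]
x = 1.375 gives h = -0.546875, negative; keep [1.25, 1.375]
x = 1.3125 gives h = -0.2305, negative; keep [1.25, 1.3125]
x = 1.28125 gives h = -0.0811, negative; keep [1.25, 1.28125]
x = 1.265625 gives h = -0.0085, negative; keep [1.25, 1.265625]
x = 1.2578125 gives h = 0.0272, positive; keep [1.2578125, 1.265625]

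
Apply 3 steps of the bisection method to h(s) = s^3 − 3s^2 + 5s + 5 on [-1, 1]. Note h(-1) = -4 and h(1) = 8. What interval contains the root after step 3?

[-0.75, -0.5]

m = 0, h(m) = 5 (+); new bracket [-1, 0]
m = -0.5, h(m) = 1.625 (+); new bracket [-1, -0.5]
m = -0.75, h(m) = -0.859375 (−); new bracket [-0.75, -0.5]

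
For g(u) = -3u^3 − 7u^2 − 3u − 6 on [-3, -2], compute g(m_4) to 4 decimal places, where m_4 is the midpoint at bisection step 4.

0.6033

g(-2.5) = 4.625 > 0, so the root lies in [-2.5, -2]
g(-2.25) = -0.515625 < 0, so the root lies in [-2.5, -2.25]
g(-2.375) = 1.830078 > 0, so the root lies in [-2.375, -2.25]
g(-2.3125) = 0.6033 > 0, so the root lies in [-2.3125, -2.25]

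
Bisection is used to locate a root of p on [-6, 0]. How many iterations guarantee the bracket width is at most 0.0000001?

26

Width after n steps is 6/2^n. Need 2^n ≥ 6/0.0000001 = 60000000.
2^25 = 33554432 < 60000000 ≤ 2^26 = 67108864, so n = 26.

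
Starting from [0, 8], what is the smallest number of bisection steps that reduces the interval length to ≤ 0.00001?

20

Width after n steps is 8/2^n. Need 2^n ≥ 8/0.00001 = 800000.
2^19 = 524288 < 800000 ≤ 2^20 = 1048576, so n = 20.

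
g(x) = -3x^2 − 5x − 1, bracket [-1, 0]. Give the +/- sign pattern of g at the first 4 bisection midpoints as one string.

++--

g(-0.5) = 0.75 > 0, so the root lies in [-0.5, 0]
g(-0.25) = 0.0625 > 0, so the root lies in [-0.25, 0]
g(-0.125) = -0.421875 < 0, so the root lies in [-0.25, -0.125]
g(-0.1875) = -0.168 < 0, so the root lies in [-0.25, -0.1875]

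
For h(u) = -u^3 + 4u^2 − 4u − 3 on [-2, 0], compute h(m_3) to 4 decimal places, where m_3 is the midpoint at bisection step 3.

-1.7344

m = -1, h(m) = 6 (+); new bracket [-1, 0]
m = -0.5, h(m) = 0.125 (+); new bracket [-0.5, 0]
m = -0.25, h(m) = -1.734375 (−); new bracket [-0.5, -0.25]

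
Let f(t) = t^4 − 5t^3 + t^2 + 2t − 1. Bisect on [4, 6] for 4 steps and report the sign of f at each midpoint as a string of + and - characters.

m = 5, f(m) = 34 (+); new bracket [4, 5]
m = 4.5, f(m) = -17.3125 (−); new bracket [4.5, 5]
m = 4.75, f(m) = 4.269531 (+); new bracket [4.5, 4.75]
m = 4.625, f(m) = -7.4587 (−); new bracket [4.625, 4.75]

+-+-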